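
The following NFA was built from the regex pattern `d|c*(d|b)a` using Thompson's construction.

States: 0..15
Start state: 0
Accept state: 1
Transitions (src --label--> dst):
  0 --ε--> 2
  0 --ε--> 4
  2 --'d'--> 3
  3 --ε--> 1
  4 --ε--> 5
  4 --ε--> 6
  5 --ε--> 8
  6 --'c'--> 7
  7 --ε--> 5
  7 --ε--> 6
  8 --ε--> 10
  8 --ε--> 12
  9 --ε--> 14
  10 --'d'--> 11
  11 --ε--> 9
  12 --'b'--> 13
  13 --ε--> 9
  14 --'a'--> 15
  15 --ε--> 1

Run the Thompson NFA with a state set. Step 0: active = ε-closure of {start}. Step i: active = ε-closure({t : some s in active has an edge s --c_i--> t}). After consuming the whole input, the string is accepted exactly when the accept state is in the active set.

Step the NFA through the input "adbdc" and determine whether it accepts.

initial (ε-close {0}): {0,2,4,5,6,8,10,12}
'a' @ 1: {}  — dead — no transitions
rest 'dbdc' ignored (set empty)
end set {} — state 1 not in

Answer: REJECT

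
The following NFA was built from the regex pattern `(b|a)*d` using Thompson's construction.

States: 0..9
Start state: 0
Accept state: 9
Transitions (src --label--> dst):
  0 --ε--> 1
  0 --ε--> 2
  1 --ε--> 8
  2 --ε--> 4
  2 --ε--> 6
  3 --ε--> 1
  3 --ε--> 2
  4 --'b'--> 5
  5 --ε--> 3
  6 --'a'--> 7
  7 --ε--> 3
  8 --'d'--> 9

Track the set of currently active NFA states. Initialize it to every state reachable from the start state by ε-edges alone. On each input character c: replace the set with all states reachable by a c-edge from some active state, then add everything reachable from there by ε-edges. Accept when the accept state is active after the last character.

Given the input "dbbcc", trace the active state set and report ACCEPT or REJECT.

Answer: REJECT

Steps:
S₀ = ε-closure({0}) = {0,1,2,4,6,8}
'd' @ 1: {9}  [accepting]
'b' @ 2: {}  — state set empty
rest 'bcc' ignored (set empty)
after full input: {}  (accept=9 not in)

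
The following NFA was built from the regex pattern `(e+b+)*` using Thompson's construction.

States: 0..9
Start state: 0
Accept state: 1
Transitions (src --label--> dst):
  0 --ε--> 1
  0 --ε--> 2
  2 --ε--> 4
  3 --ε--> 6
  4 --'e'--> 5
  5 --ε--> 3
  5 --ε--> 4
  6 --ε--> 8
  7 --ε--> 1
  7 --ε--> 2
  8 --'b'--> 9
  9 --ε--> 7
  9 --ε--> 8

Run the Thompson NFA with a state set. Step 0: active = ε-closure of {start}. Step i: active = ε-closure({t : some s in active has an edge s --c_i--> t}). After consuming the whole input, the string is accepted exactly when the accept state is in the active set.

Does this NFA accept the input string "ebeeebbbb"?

Answer: ACCEPT

Trace:
initial (ε-close {0}): {0,1,2,4}
'e' @ 1: {3,4,5,6,8}
'b' @ 2: {1,2,4,7,8,9}  [accepting]
'e' @ 3: {3,4,5,6,8}
'e' @ 4: {3,4,5,6,8}
'e' @ 5: {3,4,5,6,8}
'b' @ 6: {1,2,4,7,8,9}  [accepting]
'b' @ 7: {1,2,4,7,8,9}  [accepting]
'b' @ 8: {1,2,4,7,8,9}  [accepting]
'b' @ 9: {1,2,4,7,8,9}  [accepting]
end set {1,2,4,7,8,9} — state 1 in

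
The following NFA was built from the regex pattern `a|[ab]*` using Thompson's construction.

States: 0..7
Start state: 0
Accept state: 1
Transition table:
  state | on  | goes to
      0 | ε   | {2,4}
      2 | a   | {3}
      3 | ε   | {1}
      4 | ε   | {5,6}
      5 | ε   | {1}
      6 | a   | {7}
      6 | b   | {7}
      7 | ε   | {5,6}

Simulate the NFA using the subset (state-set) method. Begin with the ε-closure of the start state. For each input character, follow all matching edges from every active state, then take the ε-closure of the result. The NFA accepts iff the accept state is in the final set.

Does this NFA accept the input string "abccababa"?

Answer: REJECT

Trace:
S₀ = ε-closure({0}) = {0,1,2,4,5,6}
'a' @ 1: {1,3,5,6,7}  (accept∈set)
'b' @ 2: {1,5,6,7}  (accept∈set)
'c' @ 3: {}  — dead — no transitions
rest 'cababa' ignored (set empty)
end set {} — state 1 not in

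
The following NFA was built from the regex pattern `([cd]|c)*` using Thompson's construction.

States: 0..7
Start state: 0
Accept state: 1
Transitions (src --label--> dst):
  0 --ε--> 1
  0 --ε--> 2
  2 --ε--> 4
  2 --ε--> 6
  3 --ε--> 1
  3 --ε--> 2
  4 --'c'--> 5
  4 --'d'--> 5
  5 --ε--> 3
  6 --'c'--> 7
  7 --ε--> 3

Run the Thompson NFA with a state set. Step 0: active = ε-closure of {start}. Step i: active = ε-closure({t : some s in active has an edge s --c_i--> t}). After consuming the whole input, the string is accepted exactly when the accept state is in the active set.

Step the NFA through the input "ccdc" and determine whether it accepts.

initial (ε-close {0}): {0,1,2,4,6}
'c' @ 1: {1,2,3,4,5,6,7}  (accept∈set)
'c' @ 2: {1,2,3,4,5,6,7}  (accept∈set)
'd' @ 3: {1,2,3,4,5,6}  (accept∈set)
'c' @ 4: {1,2,3,4,5,6,7}  (accept∈set)
end set {1,2,3,4,5,6,7} — state 1 in

Answer: ACCEPT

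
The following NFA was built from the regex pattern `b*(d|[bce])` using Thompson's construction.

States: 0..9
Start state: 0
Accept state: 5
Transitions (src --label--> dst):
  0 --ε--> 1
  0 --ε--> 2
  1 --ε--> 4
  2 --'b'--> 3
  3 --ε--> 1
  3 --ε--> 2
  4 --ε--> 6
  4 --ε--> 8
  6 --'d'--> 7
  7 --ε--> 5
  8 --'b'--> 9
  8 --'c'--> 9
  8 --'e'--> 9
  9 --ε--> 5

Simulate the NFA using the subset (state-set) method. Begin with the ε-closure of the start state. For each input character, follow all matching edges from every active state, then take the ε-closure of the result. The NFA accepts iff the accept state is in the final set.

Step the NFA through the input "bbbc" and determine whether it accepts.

S₀ = ε-closure({0}) = {0,1,2,4,6,8}
'b' @ 1: {1,2,3,4,5,6,8,9}  (accept∈set)
'b' @ 2: {1,2,3,4,5,6,8,9}  (accept∈set)
'b' @ 3: {1,2,3,4,5,6,8,9}  (accept∈set)
'c' @ 4: {5,9}  (accept∈set)
final: {5,9}; accept 5 in set

Answer: ACCEPT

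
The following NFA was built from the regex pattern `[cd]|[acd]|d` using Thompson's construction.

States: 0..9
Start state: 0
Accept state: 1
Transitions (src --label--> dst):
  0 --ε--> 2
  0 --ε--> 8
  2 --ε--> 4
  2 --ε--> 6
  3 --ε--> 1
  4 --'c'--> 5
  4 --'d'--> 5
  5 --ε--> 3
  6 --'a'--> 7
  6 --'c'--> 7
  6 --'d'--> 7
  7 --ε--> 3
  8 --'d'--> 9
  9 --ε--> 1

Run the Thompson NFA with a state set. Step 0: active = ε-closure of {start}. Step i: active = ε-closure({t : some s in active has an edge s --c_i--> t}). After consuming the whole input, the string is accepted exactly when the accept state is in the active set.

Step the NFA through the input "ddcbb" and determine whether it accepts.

initial (ε-close {0}): {0,2,4,6,8}
'd' @ 1: {1,3,5,7,9}  ✓accept
'd' @ 2: {}  — no active states
rest 'cbb' ignored (set empty)
after full input: {}  (accept=1 not in)

Answer: REJECT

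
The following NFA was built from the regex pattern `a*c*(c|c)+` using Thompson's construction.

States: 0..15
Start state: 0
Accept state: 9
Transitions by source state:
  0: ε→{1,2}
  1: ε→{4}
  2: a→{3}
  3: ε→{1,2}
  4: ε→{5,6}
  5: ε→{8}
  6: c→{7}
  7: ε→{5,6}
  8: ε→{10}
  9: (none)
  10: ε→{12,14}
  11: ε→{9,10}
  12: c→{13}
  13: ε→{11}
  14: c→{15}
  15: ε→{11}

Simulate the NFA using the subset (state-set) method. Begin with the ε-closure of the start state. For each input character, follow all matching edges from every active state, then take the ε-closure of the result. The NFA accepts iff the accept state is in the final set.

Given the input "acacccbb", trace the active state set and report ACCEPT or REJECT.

Answer: REJECT

Steps:
start: ε-closure({0}) = {0,1,2,4,5,6,8,10,12,14}
'a' @ 1: {1,2,3,4,5,6,8,10,12,14}
'c' @ 2: {5,6,7,8,9,10,11,12,13,14,15}  ✓accept
'a' @ 3: {}  — no active states
rest 'cccbb' ignored (set empty)
end set {} — state 9 not in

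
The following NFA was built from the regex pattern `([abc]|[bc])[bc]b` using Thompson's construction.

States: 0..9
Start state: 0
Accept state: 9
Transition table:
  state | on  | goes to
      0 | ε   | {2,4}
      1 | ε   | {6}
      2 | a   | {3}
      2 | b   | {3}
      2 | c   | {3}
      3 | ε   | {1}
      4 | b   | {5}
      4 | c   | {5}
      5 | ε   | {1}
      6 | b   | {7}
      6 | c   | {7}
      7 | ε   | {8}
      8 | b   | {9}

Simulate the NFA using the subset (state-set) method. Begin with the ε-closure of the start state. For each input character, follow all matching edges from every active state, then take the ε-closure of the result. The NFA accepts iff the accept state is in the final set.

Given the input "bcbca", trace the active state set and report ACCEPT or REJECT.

initial (ε-close {0}): {0,2,4}
'b' @ 1: {1,3,5,6}
'c' @ 2: {7,8}
'b' @ 3: {9}  ✓accept
'c' @ 4: {}  — state set empty
rest 'a' ignored (set empty)
final: {}; accept 9 not in set

Answer: REJECT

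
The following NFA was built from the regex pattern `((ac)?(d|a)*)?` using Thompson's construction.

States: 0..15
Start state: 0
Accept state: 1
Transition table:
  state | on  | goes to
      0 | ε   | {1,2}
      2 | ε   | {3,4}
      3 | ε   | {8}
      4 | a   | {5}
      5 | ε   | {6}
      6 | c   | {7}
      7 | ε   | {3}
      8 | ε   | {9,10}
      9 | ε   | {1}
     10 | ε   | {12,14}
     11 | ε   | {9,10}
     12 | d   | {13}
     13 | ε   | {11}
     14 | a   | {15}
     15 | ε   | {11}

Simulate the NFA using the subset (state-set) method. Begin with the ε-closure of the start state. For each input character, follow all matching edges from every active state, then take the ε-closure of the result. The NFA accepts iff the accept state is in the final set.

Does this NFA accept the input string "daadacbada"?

Answer: REJECT

Steps:
initial (ε-close {0}): {0,1,2,3,4,8,9,10,12,14}
'd' @ 1: {1,9,10,11,12,13,14}  [accepting]
'a' @ 2: {1,9,10,11,12,14,15}  [accepting]
'a' @ 3: {1,9,10,11,12,14,15}  [accepting]
'd' @ 4: {1,9,10,11,12,13,14}  [accepting]
'a' @ 5: {1,9,10,11,12,14,15}  [accepting]
'c' @ 6: {}  — state set empty
rest 'bada' ignored (set empty)
after full input: {}  (accept=1 not in)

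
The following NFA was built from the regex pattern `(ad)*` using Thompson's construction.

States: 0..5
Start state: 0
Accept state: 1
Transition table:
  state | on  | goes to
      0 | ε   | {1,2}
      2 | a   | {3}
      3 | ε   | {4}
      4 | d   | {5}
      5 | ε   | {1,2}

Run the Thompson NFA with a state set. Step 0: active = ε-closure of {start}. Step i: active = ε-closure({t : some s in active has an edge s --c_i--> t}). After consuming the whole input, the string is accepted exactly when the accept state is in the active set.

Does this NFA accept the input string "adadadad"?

start: ε-closure({0}) = {0,1,2}
'a' @ 1: {3,4}
'd' @ 2: {1,2,5}  ✓accept
'a' @ 3: {3,4}
'd' @ 4: {1,2,5}  ✓accept
'a' @ 5: {3,4}
'd' @ 6: {1,2,5}  ✓accept
'a' @ 7: {3,4}
'd' @ 8: {1,2,5}  ✓accept
after full input: {1,2,5}  (accept=1 in)

Answer: ACCEPT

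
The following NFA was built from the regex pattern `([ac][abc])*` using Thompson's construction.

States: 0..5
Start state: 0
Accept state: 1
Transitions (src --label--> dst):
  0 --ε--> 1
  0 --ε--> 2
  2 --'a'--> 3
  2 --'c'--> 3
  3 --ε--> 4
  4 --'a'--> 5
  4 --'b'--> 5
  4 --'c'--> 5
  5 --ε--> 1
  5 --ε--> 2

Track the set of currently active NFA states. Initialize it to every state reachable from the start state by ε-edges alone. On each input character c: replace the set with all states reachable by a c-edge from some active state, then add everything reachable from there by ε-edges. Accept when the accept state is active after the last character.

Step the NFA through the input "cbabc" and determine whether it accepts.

Answer: REJECT

Derivation:
S₀ = ε-closure({0}) = {0,1,2}
'c' @ 1: {3,4}
'b' @ 2: {1,2,5}  (accept∈set)
'a' @ 3: {3,4}
'b' @ 4: {1,2,5}  (accept∈set)
'c' @ 5: {3,4}
after full input: {3,4}  (accept=1 not in)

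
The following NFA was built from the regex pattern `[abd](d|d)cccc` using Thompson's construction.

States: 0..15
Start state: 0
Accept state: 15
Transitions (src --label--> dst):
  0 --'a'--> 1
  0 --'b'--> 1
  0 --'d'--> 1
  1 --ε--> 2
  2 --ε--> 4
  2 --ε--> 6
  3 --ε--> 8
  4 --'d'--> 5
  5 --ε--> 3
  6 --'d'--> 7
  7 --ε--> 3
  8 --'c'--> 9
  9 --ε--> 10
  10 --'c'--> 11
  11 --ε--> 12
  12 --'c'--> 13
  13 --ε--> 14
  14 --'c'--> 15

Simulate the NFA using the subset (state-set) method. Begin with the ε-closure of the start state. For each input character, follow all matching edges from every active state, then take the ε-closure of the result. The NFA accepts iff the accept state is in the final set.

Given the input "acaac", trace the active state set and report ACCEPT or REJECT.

S₀ = ε-closure({0}) = {0}
'a' @ 1: {1,2,4,6}
'c' @ 2: {}  — state set empty
rest 'aac' ignored (set empty)
after full input: {}  (accept=15 not in)

Answer: REJECT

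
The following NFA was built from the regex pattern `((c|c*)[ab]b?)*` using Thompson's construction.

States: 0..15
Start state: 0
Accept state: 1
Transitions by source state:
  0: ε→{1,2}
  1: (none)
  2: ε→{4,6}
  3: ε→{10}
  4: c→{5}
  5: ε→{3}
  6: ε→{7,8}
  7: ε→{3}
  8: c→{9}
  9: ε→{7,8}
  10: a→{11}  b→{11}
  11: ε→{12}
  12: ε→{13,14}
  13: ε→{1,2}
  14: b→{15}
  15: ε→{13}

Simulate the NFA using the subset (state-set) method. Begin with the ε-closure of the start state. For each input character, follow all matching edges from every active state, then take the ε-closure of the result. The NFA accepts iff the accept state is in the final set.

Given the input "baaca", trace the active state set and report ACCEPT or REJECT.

initial (ε-close {0}): {0,1,2,3,4,6,7,8,10}
'b' @ 1: {1,2,3,4,6,7,8,10,11,12,13,14}  [accepting]
'a' @ 2: {1,2,3,4,6,7,8,10,11,12,13,14}  [accepting]
'a' @ 3: {1,2,3,4,6,7,8,10,11,12,13,14}  [accepting]
'c' @ 4: {3,5,7,8,9,10}
'a' @ 5: {1,2,3,4,6,7,8,10,11,12,13,14}  [accepting]
end set {1,2,3,4,6,7,8,10,11,12,13,14} — state 1 in

Answer: ACCEPT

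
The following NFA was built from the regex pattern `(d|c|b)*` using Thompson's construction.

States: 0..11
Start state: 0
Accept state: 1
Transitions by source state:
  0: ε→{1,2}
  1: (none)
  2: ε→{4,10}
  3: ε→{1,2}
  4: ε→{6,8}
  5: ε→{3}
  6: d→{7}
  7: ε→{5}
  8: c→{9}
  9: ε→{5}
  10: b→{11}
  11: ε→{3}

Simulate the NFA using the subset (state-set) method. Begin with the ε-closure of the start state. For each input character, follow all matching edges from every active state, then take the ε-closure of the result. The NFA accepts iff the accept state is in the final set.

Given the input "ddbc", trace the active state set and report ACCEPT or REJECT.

Answer: ACCEPT

Steps:
initial (ε-close {0}): {0,1,2,4,6,8,10}
'd' @ 1: {1,2,3,4,5,6,7,8,10}  (accept∈set)
'd' @ 2: {1,2,3,4,5,6,7,8,10}  (accept∈set)
'b' @ 3: {1,2,3,4,6,8,10,11}  (accept∈set)
'c' @ 4: {1,2,3,4,5,6,8,9,10}  (accept∈set)
after full input: {1,2,3,4,5,6,8,9,10}  (accept=1 in)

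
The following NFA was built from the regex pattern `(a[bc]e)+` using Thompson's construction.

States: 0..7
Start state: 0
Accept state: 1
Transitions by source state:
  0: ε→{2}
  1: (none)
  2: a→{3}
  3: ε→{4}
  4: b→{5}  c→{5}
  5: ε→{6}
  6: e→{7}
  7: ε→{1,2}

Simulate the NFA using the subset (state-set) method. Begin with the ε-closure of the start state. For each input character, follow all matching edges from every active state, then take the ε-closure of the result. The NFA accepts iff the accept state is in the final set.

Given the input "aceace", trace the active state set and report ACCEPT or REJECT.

start: ε-closure({0}) = {0,2}
'a' @ 1: {3,4}
'c' @ 2: {5,6}
'e' @ 3: {1,2,7}  ✓accept
'a' @ 4: {3,4}
'c' @ 5: {5,6}
'e' @ 6: {1,2,7}  ✓accept
after full input: {1,2,7}  (accept=1 in)

Answer: ACCEPT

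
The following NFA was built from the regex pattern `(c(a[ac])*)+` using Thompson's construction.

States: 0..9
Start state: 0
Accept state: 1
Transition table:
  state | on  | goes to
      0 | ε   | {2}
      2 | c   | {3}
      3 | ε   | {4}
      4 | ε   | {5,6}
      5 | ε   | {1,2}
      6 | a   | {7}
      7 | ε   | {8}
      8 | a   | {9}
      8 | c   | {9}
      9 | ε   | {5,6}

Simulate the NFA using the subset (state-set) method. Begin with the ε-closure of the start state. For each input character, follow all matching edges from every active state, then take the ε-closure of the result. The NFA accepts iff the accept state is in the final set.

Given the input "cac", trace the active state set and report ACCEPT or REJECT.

start: ε-closure({0}) = {0,2}
'c' @ 1: {1,2,3,4,5,6}  ✓accept
'a' @ 2: {7,8}
'c' @ 3: {1,2,5,6,9}  ✓accept
final: {1,2,5,6,9}; accept 1 in set

Answer: ACCEPT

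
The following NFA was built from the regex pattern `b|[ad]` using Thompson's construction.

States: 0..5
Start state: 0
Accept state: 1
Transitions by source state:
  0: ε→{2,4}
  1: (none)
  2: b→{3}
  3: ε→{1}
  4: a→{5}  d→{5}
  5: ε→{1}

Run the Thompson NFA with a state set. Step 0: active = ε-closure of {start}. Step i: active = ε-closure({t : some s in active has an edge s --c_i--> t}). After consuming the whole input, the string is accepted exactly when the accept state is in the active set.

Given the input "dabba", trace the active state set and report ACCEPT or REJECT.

Answer: REJECT

Trace:
S₀ = ε-closure({0}) = {0,2,4}
'd' @ 1: {1,5}  [accepting]
'a' @ 2: {}  — dead — no transitions
rest 'bba' ignored (set empty)
final: {}; accept 1 not in set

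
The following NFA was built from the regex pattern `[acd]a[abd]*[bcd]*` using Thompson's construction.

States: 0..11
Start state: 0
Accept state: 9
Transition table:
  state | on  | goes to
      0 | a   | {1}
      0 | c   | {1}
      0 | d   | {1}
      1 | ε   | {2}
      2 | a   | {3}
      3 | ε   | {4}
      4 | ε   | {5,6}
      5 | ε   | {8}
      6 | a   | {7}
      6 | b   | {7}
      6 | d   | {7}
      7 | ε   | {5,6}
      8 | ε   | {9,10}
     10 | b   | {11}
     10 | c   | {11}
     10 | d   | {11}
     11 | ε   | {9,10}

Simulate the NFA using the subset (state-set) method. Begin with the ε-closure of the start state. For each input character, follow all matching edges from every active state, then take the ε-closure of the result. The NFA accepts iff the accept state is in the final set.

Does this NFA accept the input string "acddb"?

Answer: REJECT

Derivation:
S₀ = ε-closure({0}) = {0}
'a' @ 1: {1,2}
'c' @ 2: {}  — no active states
rest 'ddb' ignored (set empty)
end set {} — state 9 not in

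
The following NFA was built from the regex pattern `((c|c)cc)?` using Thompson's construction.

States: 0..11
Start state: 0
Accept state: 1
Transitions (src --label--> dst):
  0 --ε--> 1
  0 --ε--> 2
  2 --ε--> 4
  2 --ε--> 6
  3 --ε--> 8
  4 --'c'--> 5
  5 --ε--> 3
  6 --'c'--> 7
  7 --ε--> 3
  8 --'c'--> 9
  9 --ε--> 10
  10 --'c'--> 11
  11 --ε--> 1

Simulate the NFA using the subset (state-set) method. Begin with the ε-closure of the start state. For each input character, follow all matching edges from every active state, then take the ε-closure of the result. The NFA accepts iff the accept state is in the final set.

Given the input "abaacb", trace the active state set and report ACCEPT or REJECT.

Answer: REJECT

Derivation:
start: ε-closure({0}) = {0,1,2,4,6}
'a' @ 1: {}  — state set empty
rest 'baacb' ignored (set empty)
end set {} — state 1 not in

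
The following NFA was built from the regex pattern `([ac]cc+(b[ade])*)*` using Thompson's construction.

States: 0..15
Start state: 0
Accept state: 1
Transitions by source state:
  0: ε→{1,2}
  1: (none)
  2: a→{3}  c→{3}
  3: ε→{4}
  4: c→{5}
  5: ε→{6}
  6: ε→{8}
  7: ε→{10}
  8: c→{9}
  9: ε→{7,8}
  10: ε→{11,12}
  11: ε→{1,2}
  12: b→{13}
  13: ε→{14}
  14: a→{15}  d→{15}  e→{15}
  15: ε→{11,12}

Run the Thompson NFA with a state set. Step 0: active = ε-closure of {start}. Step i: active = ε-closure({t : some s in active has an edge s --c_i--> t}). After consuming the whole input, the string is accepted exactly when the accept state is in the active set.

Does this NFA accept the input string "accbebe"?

initial (ε-close {0}): {0,1,2}
'a' @ 1: {3,4}
'c' @ 2: {5,6,8}
'c' @ 3: {1,2,7,8,9,10,11,12}  [accepting]
'b' @ 4: {13,14}
'e' @ 5: {1,2,11,12,15}  [accepting]
'b' @ 6: {13,14}
'e' @ 7: {1,2,11,12,15}  [accepting]
final: {1,2,11,12,15}; accept 1 in set

Answer: ACCEPT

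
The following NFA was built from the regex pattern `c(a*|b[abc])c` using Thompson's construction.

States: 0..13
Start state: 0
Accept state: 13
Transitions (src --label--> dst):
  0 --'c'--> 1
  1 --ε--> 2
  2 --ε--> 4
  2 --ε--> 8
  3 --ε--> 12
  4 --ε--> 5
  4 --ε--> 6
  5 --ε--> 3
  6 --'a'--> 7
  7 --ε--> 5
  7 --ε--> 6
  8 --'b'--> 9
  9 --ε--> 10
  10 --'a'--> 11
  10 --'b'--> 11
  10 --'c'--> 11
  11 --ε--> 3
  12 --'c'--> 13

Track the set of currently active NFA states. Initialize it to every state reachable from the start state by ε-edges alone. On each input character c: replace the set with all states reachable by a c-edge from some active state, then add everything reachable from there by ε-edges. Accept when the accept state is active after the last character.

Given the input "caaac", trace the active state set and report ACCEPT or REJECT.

Answer: ACCEPT

Derivation:
S₀ = ε-closure({0}) = {0}
'c' @ 1: {1,2,3,4,5,6,8,12}
'a' @ 2: {3,5,6,7,12}
'a' @ 3: {3,5,6,7,12}
'a' @ 4: {3,5,6,7,12}
'c' @ 5: {13}  (accept∈set)
after full input: {13}  (accept=13 in)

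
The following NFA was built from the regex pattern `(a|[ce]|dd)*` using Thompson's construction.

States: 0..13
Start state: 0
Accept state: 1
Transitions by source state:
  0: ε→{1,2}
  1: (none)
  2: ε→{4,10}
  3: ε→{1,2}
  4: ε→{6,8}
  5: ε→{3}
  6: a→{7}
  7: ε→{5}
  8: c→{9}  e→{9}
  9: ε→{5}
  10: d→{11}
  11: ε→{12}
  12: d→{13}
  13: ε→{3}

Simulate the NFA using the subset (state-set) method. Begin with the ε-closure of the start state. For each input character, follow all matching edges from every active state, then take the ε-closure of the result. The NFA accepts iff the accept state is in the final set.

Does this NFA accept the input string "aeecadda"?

initial (ε-close {0}): {0,1,2,4,6,8,10}
'a' @ 1: {1,2,3,4,5,6,7,8,10}  ✓accept
'e' @ 2: {1,2,3,4,5,6,8,9,10}  ✓accept
'e' @ 3: {1,2,3,4,5,6,8,9,10}  ✓accept
'c' @ 4: {1,2,3,4,5,6,8,9,10}  ✓accept
'a' @ 5: {1,2,3,4,5,6,7,8,10}  ✓accept
'd' @ 6: {11,12}
'd' @ 7: {1,2,3,4,6,8,10,13}  ✓accept
'a' @ 8: {1,2,3,4,5,6,7,8,10}  ✓accept
after full input: {1,2,3,4,5,6,7,8,10}  (accept=1 in)

Answer: ACCEPT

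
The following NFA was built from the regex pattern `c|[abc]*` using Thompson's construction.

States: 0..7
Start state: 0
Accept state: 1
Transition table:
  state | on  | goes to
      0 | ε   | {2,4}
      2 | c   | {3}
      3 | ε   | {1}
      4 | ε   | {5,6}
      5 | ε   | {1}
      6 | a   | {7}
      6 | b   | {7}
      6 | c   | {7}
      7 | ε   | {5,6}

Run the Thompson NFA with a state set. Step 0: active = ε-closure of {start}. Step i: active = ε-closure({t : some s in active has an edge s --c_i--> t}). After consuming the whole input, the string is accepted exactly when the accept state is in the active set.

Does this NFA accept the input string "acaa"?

S₀ = ε-closure({0}) = {0,1,2,4,5,6}
'a' @ 1: {1,5,6,7}  ✓accept
'c' @ 2: {1,5,6,7}  ✓accept
'a' @ 3: {1,5,6,7}  ✓accept
'a' @ 4: {1,5,6,7}  ✓accept
after full input: {1,5,6,7}  (accept=1 in)

Answer: ACCEPT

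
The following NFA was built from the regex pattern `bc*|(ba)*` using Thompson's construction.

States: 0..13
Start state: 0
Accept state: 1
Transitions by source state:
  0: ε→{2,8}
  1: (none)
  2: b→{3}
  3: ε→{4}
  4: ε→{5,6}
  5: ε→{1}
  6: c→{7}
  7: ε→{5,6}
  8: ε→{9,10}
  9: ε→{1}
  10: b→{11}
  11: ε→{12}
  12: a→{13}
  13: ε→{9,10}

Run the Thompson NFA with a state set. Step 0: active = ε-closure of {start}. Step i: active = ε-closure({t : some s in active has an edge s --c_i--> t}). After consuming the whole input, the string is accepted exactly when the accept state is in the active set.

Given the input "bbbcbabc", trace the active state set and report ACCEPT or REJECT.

initial (ε-close {0}): {0,1,2,8,9,10}
'b' @ 1: {1,3,4,5,6,11,12}  ✓accept
'b' @ 2: {}  — state set empty
rest 'bcbabc' ignored (set empty)
final: {}; accept 1 not in set

Answer: REJECT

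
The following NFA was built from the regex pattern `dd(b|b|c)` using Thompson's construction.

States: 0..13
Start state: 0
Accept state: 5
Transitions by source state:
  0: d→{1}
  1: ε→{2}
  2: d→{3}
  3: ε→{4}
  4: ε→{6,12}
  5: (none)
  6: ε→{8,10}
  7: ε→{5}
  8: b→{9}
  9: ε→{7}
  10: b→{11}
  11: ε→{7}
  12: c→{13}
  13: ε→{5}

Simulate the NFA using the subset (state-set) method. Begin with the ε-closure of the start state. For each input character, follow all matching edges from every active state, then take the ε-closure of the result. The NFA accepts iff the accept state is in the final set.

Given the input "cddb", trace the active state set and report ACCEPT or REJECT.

initial (ε-close {0}): {0}
'c' @ 1: {}  — no active states
rest 'ddb' ignored (set empty)
end set {} — state 5 not in

Answer: REJECT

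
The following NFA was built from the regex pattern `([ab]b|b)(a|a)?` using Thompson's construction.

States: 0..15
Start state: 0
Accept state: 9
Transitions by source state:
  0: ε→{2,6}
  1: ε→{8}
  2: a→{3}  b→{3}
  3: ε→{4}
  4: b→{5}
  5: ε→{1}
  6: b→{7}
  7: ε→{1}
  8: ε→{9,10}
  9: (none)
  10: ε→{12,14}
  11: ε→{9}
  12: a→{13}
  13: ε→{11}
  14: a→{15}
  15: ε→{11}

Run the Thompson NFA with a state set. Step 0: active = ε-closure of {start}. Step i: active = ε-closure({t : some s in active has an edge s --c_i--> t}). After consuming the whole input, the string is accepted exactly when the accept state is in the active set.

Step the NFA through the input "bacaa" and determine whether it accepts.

Answer: REJECT

Derivation:
initial (ε-close {0}): {0,2,6}
'b' @ 1: {1,3,4,7,8,9,10,12,14}  (accept∈set)
'a' @ 2: {9,11,13,15}  (accept∈set)
'c' @ 3: {}  — dead — no transitions
rest 'aa' ignored (set empty)
after full input: {}  (accept=9 not in)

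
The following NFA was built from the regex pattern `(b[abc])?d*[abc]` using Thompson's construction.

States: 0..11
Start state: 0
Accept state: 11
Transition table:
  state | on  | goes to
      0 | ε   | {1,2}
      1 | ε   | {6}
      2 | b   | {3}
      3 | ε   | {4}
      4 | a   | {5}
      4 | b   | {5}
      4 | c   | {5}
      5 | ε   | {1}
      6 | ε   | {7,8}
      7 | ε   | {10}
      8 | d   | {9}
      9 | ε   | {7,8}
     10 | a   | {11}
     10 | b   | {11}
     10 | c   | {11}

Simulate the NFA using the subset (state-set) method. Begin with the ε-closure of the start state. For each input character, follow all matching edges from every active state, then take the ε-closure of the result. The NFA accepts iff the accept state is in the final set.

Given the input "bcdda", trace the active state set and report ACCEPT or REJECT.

Answer: ACCEPT

Derivation:
initial (ε-close {0}): {0,1,2,6,7,8,10}
'b' @ 1: {3,4,11}  (accept∈set)
'c' @ 2: {1,5,6,7,8,10}
'd' @ 3: {7,8,9,10}
'd' @ 4: {7,8,9,10}
'a' @ 5: {11}  (accept∈set)
after full input: {11}  (accept=11 in)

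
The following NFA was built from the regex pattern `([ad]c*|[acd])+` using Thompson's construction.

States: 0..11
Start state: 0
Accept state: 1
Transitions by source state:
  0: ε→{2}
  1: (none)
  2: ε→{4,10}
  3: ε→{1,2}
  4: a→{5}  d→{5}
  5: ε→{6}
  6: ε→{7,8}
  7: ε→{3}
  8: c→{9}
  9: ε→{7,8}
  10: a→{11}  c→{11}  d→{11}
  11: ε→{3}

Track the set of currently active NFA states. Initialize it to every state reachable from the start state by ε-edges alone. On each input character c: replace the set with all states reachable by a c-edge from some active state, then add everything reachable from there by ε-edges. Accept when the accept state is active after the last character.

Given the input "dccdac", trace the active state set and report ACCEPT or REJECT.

Answer: ACCEPT

Trace:
initial (ε-close {0}): {0,2,4,10}
'd' @ 1: {1,2,3,4,5,6,7,8,10,11}  ✓accept
'c' @ 2: {1,2,3,4,7,8,9,10,11}  ✓accept
'c' @ 3: {1,2,3,4,7,8,9,10,11}  ✓accept
'd' @ 4: {1,2,3,4,5,6,7,8,10,11}  ✓accept
'a' @ 5: {1,2,3,4,5,6,7,8,10,11}  ✓accept
'c' @ 6: {1,2,3,4,7,8,9,10,11}  ✓accept
final: {1,2,3,4,7,8,9,10,11}; accept 1 in set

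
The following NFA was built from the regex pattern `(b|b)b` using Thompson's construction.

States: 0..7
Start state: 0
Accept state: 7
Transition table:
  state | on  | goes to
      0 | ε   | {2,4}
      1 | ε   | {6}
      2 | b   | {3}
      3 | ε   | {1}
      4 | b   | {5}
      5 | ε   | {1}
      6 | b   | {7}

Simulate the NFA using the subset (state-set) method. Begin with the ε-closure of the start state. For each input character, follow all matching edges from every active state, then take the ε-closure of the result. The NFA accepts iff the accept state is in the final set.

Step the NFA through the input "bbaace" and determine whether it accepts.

S₀ = ε-closure({0}) = {0,2,4}
'b' @ 1: {1,3,5,6}
'b' @ 2: {7}  [accepting]
'a' @ 3: {}  — dead — no transitions
rest 'ace' ignored (set empty)
after full input: {}  (accept=7 not in)

Answer: REJECT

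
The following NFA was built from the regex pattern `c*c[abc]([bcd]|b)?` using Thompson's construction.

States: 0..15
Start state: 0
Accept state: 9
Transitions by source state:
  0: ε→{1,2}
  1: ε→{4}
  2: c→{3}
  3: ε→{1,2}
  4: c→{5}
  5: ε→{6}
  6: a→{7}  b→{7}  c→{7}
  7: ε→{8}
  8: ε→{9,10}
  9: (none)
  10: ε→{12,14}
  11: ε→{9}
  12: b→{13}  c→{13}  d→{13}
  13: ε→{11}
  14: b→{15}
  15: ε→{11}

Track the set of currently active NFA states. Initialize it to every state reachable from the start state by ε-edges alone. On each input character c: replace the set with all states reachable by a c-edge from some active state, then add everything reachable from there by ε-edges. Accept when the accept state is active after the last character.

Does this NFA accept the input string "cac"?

initial (ε-close {0}): {0,1,2,4}
'c' @ 1: {1,2,3,4,5,6}
'a' @ 2: {7,8,9,10,12,14}  (accept∈set)
'c' @ 3: {9,11,13}  (accept∈set)
final: {9,11,13}; accept 9 in set

Answer: ACCEPT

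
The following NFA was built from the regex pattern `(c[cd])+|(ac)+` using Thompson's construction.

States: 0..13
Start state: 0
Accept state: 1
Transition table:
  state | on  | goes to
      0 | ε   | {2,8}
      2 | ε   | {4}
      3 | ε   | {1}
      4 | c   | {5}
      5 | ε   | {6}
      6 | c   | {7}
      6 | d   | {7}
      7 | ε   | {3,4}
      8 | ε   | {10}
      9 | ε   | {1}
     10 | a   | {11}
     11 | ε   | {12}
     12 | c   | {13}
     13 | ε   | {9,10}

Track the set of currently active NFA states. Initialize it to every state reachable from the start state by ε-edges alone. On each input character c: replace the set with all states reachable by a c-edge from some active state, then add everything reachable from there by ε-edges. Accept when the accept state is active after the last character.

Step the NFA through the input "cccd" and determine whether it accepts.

Answer: ACCEPT

Trace:
initial (ε-close {0}): {0,2,4,8,10}
'c' @ 1: {5,6}
'c' @ 2: {1,3,4,7}  ✓accept
'c' @ 3: {5,6}
'd' @ 4: {1,3,4,7}  ✓accept
final: {1,3,4,7}; accept 1 in set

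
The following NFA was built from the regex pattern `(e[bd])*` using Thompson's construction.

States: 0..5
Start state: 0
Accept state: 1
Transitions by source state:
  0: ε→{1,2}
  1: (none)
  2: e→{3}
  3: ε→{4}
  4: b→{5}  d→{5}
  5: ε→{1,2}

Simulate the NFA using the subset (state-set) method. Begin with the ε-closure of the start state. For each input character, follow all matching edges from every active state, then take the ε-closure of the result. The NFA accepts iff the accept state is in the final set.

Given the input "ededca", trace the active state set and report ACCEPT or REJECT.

Answer: REJECT

Trace:
initial (ε-close {0}): {0,1,2}
'e' @ 1: {3,4}
'd' @ 2: {1,2,5}  ✓accept
'e' @ 3: {3,4}
'd' @ 4: {1,2,5}  ✓accept
'c' @ 5: {}  — dead — no transitions
rest 'a' ignored (set empty)
end set {} — state 1 not in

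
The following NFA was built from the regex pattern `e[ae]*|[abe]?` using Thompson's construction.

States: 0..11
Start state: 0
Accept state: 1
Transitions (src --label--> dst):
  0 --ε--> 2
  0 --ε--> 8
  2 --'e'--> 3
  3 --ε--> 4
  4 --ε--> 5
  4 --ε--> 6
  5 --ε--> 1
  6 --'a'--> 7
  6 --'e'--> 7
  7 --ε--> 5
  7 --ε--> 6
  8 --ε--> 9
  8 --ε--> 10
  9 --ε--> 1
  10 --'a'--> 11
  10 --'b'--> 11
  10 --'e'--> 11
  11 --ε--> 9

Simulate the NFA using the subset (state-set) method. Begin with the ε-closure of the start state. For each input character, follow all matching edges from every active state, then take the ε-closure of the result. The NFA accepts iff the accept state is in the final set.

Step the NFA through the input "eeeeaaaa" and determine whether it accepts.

Answer: ACCEPT

Derivation:
S₀ = ε-closure({0}) = {0,1,2,8,9,10}
'e' @ 1: {1,3,4,5,6,9,11}  (accept∈set)
'e' @ 2: {1,5,6,7}  (accept∈set)
'e' @ 3: {1,5,6,7}  (accept∈set)
'e' @ 4: {1,5,6,7}  (accept∈set)
'a' @ 5: {1,5,6,7}  (accept∈set)
'a' @ 6: {1,5,6,7}  (accept∈set)
'a' @ 7: {1,5,6,7}  (accept∈set)
'a' @ 8: {1,5,6,7}  (accept∈set)
after full input: {1,5,6,7}  (accept=1 in)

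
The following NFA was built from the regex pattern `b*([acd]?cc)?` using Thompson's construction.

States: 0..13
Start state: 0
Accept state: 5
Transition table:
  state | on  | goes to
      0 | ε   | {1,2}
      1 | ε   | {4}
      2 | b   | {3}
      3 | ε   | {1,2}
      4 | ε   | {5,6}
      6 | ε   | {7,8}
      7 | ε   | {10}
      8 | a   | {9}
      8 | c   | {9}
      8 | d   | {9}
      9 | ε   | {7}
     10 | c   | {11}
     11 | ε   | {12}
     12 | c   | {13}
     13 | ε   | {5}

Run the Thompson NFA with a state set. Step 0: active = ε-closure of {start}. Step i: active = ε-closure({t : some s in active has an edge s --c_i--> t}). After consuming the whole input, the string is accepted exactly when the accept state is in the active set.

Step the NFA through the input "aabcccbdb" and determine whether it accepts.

start: ε-closure({0}) = {0,1,2,4,5,6,7,8,10}
'a' @ 1: {7,9,10}
'a' @ 2: {}  — state set empty
rest 'bcccbdb' ignored (set empty)
after full input: {}  (accept=5 not in)

Answer: REJECT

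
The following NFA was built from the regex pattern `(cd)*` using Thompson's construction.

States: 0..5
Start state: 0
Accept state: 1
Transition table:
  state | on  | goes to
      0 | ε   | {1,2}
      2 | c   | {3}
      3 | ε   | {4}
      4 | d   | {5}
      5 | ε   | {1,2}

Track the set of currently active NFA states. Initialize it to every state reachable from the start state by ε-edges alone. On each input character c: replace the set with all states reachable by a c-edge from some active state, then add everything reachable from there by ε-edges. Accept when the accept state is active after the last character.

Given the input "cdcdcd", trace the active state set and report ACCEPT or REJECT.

Answer: ACCEPT

Derivation:
initial (ε-close {0}): {0,1,2}
'c' @ 1: {3,4}
'd' @ 2: {1,2,5}  [accepting]
'c' @ 3: {3,4}
'd' @ 4: {1,2,5}  [accepting]
'c' @ 5: {3,4}
'd' @ 6: {1,2,5}  [accepting]
end set {1,2,5} — state 1 in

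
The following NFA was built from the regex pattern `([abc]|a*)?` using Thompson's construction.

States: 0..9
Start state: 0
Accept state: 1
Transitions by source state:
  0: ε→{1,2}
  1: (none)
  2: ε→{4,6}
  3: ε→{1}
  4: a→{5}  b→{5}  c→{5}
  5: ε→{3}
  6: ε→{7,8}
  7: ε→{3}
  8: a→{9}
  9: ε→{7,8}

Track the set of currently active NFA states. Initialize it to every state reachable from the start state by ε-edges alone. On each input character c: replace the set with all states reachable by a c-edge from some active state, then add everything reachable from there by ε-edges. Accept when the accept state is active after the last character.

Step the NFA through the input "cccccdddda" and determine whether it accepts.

S₀ = ε-closure({0}) = {0,1,2,3,4,6,7,8}
'c' @ 1: {1,3,5}  ✓accept
'c' @ 2: {}  — state set empty
rest 'cccdddda' ignored (set empty)
after full input: {}  (accept=1 not in)

Answer: REJECT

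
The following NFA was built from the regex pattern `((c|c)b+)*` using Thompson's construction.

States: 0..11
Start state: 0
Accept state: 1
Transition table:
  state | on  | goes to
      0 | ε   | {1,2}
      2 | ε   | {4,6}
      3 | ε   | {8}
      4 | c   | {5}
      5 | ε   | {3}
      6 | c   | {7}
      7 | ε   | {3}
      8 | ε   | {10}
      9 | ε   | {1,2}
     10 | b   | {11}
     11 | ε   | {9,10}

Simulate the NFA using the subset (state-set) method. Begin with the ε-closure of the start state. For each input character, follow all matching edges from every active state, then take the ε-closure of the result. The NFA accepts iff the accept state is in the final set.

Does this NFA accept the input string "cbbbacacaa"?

S₀ = ε-closure({0}) = {0,1,2,4,6}
'c' @ 1: {3,5,7,8,10}
'b' @ 2: {1,2,4,6,9,10,11}  [accepting]
'b' @ 3: {1,2,4,6,9,10,11}  [accepting]
'b' @ 4: {1,2,4,6,9,10,11}  [accepting]
'a' @ 5: {}  — no active states
rest 'cacaa' ignored (set empty)
end set {} — state 1 not in

Answer: REJECT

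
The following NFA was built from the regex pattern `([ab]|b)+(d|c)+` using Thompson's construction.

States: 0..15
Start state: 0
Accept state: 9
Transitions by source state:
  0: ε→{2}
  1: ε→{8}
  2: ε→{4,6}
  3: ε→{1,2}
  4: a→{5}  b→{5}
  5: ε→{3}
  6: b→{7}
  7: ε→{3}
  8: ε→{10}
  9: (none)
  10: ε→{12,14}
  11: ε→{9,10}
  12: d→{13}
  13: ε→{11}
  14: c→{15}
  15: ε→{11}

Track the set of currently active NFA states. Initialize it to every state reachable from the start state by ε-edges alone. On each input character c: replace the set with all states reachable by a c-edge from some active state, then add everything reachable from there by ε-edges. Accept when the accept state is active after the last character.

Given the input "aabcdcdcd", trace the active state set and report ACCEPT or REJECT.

start: ε-closure({0}) = {0,2,4,6}
'a' @ 1: {1,2,3,4,5,6,8,10,12,14}
'a' @ 2: {1,2,3,4,5,6,8,10,12,14}
'b' @ 3: {1,2,3,4,5,6,7,8,10,12,14}
'c' @ 4: {9,10,11,12,14,15}  ✓accept
'd' @ 5: {9,10,11,12,13,14}  ✓accept
'c' @ 6: {9,10,11,12,14,15}  ✓accept
'd' @ 7: {9,10,11,12,13,14}  ✓accept
'c' @ 8: {9,10,11,12,14,15}  ✓accept
'd' @ 9: {9,10,11,12,13,14}  ✓accept
after full input: {9,10,11,12,13,14}  (accept=9 in)

Answer: ACCEPT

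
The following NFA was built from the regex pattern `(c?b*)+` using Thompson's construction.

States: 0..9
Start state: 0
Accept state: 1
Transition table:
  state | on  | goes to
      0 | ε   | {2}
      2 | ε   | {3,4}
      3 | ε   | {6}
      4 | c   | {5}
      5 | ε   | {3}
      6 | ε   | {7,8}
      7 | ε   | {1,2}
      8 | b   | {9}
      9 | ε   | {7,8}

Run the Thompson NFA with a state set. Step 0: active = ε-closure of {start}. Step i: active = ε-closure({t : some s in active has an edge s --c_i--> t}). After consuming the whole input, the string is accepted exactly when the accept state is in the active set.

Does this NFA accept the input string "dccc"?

S₀ = ε-closure({0}) = {0,1,2,3,4,6,7,8}
'd' @ 1: {}  — state set empty
rest 'ccc' ignored (set empty)
end set {} — state 1 not in

Answer: REJECT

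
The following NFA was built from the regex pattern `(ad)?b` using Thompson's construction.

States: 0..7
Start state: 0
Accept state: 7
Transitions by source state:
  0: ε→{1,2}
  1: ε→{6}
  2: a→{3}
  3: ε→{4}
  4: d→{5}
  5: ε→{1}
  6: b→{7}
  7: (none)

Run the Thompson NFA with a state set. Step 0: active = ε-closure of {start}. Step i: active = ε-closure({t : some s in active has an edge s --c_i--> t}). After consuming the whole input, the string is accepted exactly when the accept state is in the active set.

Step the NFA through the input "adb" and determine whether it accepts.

Answer: ACCEPT

Steps:
S₀ = ε-closure({0}) = {0,1,2,6}
'a' @ 1: {3,4}
'd' @ 2: {1,5,6}
'b' @ 3: {7}  [accepting]
final: {7}; accept 7 in set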